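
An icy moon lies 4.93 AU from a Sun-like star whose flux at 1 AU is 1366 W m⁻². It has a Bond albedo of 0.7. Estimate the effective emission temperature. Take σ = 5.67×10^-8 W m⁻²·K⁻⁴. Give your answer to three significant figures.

By the inverse-square law, S = 1366/4.93² = 56.20 W m⁻².
The planet absorbs (1−α)S over its disc πR² and re-emits over 4πR², so the mean absorbed flux is (1−0.7)·56.20/4 = 4.215 W m⁻².
Balancing against σT⁴: T = (4.215/5.67×10⁻⁸)^(1/4) = 92.86 K.

92.9 kelvin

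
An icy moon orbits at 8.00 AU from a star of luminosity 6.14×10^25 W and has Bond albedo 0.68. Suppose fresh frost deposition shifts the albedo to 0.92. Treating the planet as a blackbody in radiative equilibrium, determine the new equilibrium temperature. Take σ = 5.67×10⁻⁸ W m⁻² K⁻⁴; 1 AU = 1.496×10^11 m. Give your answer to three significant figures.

Orbital distance: d = 8.00 AU = 1.197×10^12 m.
S = L/(4πd²) = 3.411 W m⁻².
T₂ = [S(1−α₂)/(4σ)]^(1/4) = [3.411·0.08/(4σ)]^(1/4) = 33.12 K.

33.1 K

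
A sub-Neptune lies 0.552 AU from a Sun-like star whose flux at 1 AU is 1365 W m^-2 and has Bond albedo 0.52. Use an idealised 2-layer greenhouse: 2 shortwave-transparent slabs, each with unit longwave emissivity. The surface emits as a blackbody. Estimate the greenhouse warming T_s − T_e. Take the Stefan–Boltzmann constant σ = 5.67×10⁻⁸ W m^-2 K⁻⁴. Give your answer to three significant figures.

98.6 K

By the inverse-square law, S = 1365/0.552² = 4480 W m^-2.
OLR = S(1−α)/4 = 537.6 W m^-2; the top layer radiates at T_e = 312.0 K.
Surface: T_s = (3)^¼·T_e = 410.7 K.
So the greenhouse effect raises the surface by 410.7 − 312.0 = 98.63 K.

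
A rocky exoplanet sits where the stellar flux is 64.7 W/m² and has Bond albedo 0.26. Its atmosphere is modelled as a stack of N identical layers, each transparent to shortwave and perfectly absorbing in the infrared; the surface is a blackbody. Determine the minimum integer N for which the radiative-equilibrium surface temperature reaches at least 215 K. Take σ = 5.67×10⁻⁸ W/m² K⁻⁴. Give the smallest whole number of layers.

OLR = S(1−α)/4 = 11.97 W/m²; the top layer radiates at T_e = 120.5 K.
T_s = (N+1)^(1/4)·T_e ≥ 215 K requires N+1 ≥ (T_s/T_e)⁴ = (215/120.5)⁴ = 10.122.
Rounding up, N = 10.

10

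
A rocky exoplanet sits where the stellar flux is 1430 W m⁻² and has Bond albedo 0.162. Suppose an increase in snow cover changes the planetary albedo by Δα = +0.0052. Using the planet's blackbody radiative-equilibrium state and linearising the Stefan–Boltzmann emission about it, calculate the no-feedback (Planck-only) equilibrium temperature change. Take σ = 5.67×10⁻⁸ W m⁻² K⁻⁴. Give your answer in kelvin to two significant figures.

-0.42 K

The baseline emission temperature is T_e = 269.6 K.
TOA radiative forcing: ΔF = −S·Δα/4 = −1430·(+0.0052)/4 = -1.859 W m⁻².
Planck response: λ_P = 4σT_e³ = 4·5.67×10⁻⁸·(269.6)³ = 4.445 W m⁻²/K.
So ΔT₀ = -1.859/4.445 = -0.418 K.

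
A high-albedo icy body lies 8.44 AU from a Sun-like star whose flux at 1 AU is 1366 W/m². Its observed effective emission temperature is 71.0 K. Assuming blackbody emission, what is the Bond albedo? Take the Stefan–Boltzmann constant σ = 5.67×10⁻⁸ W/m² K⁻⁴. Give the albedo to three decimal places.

Irradiance scales as 1/d², so S = 1366 W/m² × (1/8.44)² = 19.18 W/m².
Energy balance: S(1−α)/4 = σT⁴, so 1−α = 4σT⁴/S.
4σT⁴ = 4·5.67×10⁻⁸·(71.0)⁴ = 5.763 W/m².
Hence α = 1 − 5.763/19.18 = 0.6995.

0.699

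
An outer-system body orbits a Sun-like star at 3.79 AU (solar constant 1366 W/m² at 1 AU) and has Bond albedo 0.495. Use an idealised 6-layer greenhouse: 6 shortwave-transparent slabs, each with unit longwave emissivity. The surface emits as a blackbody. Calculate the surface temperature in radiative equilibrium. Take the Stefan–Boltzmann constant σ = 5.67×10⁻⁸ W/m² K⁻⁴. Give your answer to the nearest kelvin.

By the inverse-square law, S = 1366/3.79² = 95.10 W/m².
The effective emission temperature is T_e = [S(1−α)/(4σ)]^¼ = 120.6 K.
For an N-layer opaque stack, T_s⁴ = (N+1)T_e⁴, hence T_s = (7)^(1/4)×120.6 K = 196.2 K.

196 K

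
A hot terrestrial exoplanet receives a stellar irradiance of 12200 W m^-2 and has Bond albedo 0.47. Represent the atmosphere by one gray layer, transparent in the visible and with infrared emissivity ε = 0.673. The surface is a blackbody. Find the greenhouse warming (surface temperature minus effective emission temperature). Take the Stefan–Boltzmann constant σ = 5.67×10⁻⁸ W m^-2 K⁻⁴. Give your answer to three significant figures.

44.4 K

Effective emission temperature (TOA balance): σT_e⁴ = S(1−α)/4 = 1616 W m^-2 → T_e = 410.9 K.
The surface balance (absorbed SW + ε·downward IR = σT_s⁴) with T_a⁴ = T_s⁴/2 reduces to T_s = T_e·[2/(2−ε)]^¼ = 455.3 K.
Greenhouse warming: T_s − T_e = 44.38 K.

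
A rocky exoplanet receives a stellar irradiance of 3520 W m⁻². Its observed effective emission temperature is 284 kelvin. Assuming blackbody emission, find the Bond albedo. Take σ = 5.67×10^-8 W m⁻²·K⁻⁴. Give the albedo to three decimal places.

0.581

Energy balance: S(1−α)/4 = σT⁴, so 1−α = 4σT⁴/S.
σT⁴ = 368.9 W m⁻², so 4σT⁴ = 1475 W m⁻².
1−α = 1475/3520 = 0.4192, so α = 0.5808.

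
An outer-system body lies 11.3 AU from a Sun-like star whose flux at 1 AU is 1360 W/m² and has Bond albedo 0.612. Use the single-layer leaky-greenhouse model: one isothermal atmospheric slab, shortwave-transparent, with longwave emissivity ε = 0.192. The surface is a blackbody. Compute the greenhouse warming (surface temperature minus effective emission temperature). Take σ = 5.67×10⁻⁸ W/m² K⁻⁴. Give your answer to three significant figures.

1.67 kelvin

By the inverse-square law, S = 1360/11.3² = 10.65 W/m².
The planet radiates to space at T_e = [S(1−α)/(4σ)]^(1/4) = 65.33 K.
Surface balance with a leaky layer gives σT_s⁴ = σT_e⁴·2/(2−ε), so T_s = T_e·[2/(2−0.192)]^(1/4) = 67.00 K.
Greenhouse warming: T_s − T_e = 1.669 K.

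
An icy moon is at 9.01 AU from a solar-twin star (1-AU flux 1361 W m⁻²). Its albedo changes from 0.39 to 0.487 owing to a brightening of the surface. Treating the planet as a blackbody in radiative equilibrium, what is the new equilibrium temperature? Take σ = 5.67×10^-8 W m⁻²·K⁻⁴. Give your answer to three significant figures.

Flux at the orbit: S = 1361/(9.01)² = 16.77 W m⁻².
T₂ = [S(1−α₂)/(4σ)]^(1/4) = [16.77·0.513/(4σ)]^(1/4) = 78.47 K.

78.5 K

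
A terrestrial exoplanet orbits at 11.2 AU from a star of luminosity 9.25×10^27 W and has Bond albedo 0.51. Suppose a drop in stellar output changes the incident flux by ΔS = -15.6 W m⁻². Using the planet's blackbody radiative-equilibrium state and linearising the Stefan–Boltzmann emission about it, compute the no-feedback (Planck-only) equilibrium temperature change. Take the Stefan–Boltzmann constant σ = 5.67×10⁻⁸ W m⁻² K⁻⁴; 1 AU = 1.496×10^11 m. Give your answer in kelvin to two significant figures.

-2.3 kelvin

d = 11.2 × 1.496×10^11 m = 1.676×10^12 m.
S = L/(4πd²) = 262.2 W m⁻².
Reference equilibrium: T_e = [S(1−α)/(4σ)]^(1/4) = 154.3 K.
Only a fraction (1−α) is absorbed and it's spread over 4πR², so ΔF = (1−α)ΔS/4 = -1.911 W m⁻².
Planck response: λ_P = 4σT_e³ = 4·5.67×10⁻⁸·(154.3)³ = 0.8328 W m⁻²/K.
So ΔT₀ = -1.911/0.8328 = -2.29 K.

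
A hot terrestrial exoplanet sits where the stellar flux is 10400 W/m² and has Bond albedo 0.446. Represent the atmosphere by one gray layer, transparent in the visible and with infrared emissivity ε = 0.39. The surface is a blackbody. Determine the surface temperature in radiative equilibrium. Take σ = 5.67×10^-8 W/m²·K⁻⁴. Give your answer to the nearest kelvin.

The planet radiates to space at T_e = [S(1−α)/(4σ)]^(1/4) = 399.2 K.
The surface balance (absorbed SW + ε·downward IR = σT_s⁴) with T_a⁴ = T_s⁴/2 reduces to T_s = T_e·[2/(2−ε)]^¼ = 421.5 K.

421 K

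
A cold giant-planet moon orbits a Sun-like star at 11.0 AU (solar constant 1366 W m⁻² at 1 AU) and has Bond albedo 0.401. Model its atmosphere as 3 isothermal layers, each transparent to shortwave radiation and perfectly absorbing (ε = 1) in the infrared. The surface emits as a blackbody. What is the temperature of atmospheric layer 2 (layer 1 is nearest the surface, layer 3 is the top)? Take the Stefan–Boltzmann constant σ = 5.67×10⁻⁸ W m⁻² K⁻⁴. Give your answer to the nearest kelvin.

88 kelvin

Irradiance scales as 1/d², so S = 1366 W m⁻² × (1/11.0)² = 11.29 W m⁻².
Top-of-atmosphere balance: σT_e⁴ = S(1−α)/4 = 1.691 W m⁻² → T_e = 73.89 K.
In the N-layer model, layer k (counted from the surface) has T_k = (N+1−k)^(1/4)·T_e.
With k = 2: T_2 = (3+1−2)^¼·73.89 K = 87.88 K.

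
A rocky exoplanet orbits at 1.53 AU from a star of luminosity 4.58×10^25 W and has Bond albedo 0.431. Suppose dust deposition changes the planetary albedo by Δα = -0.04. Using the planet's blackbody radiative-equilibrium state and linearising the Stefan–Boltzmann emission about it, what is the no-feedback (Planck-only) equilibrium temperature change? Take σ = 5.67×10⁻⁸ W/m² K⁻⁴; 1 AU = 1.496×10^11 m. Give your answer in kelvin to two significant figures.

2.0 kelvin

d = 1.53 × 1.496×10^11 m = 2.289×10^11 m.
Spreading L over a sphere of radius d: S = 4.58×10^25/(4π·2.29×10^11²) = 69.57 W/m².
The baseline emission temperature is T_e = 114.9 K.
ΔF = −(S/4)Δα = −(69.57/4)×(-0.04) = 0.6957 W/m².
Linearising σT⁴ gives d(σT⁴)/dT = 4σT_e³ = 0.3444 W/m² per K.
So ΔT₀ = 0.6957/0.3444 = 2.02 K.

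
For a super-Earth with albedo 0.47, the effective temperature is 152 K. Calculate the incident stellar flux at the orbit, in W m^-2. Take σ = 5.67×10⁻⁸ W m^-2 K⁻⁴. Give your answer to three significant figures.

From S(1−α)/4 = σT⁴: S = 4σT⁴/(1−α).
σT⁴ = 5.67×10⁻⁸·(152)⁴ = 30.27 W m^-2.
S = 4·30.27/0.53 = 228.4 W m^-2.

228 W m^-2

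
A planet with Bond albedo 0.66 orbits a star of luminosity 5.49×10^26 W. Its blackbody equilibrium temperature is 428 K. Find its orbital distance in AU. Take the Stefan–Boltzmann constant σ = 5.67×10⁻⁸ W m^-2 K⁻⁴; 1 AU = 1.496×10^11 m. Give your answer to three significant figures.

Required flux: S = 4σT⁴/(1−α) = 22380 W m^-2.
S = L/(4πd²) → d = √(L/4πS) = √(5.49×10^26/(4π·22380)) = 4.418×10^10 m = 0.2953 AU.

0.295 AU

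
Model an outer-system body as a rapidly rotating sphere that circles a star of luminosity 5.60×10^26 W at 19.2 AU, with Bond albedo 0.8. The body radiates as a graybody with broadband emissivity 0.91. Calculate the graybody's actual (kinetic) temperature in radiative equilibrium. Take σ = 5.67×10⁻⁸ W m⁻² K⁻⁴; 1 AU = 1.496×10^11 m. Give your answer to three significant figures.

d = 19.2 × 1.496×10^11 m = 2.872×10^12 m.
S = L/(4πd²) = 5.401 W m⁻².
The planet absorbs (1−α)S over its disc πR² and re-emits over 4πR², so the mean absorbed flux is (1−0.8)·5.401/4 = 0.2701 W m⁻².
Radiative balance εσT⁴ = 0.2701 gives T = [0.2701/(0.91·σ)]^(1/4) = 47.83 K.

47.8 K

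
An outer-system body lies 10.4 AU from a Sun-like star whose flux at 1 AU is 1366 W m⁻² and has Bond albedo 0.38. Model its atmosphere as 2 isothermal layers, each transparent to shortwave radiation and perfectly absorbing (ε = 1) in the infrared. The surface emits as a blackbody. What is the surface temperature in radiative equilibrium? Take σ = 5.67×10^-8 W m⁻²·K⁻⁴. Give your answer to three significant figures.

101 kelvin

By the inverse-square law, S = 1366/10.4² = 12.63 W m⁻².
OLR = S(1−α)/4 = 1.958 W m⁻²; the top layer radiates at T_e = 76.65 K.
Layer-by-layer balance gives σT_s⁴ = (N+1)σT_e⁴, so T_s = 3^¼·76.65 = 100.9 K.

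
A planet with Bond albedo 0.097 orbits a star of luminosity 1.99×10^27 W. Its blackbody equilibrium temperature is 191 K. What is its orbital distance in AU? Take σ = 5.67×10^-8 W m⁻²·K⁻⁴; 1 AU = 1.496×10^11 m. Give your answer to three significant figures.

Energy balance gives S = 4σT⁴/(1−α) = 334.3 W m⁻².
From L = 4πd²S, d = √(1.99×10^27/(4π·334.3)) = 6.883×10^11 m = 4.601 AU.

4.60 AU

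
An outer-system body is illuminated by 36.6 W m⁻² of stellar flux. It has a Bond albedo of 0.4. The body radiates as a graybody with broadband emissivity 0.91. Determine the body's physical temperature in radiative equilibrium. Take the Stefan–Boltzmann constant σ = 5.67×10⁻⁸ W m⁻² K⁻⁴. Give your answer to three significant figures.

Absorbed flux (global mean): S(1−α)/4 = 36.60·0.6/4 = 5.490 W m⁻².
Equating to εσT⁴ with ε = 0.91: T = (5.490/0.91σ)^(1/4) = 101.6 K.

102 kelvin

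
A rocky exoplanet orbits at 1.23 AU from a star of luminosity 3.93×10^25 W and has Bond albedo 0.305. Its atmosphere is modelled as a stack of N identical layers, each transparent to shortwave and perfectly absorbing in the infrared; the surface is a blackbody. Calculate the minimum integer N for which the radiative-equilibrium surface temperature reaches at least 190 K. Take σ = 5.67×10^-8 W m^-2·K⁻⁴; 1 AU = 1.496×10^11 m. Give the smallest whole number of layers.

4

d = 1.23 × 1.496×10^11 m = 1.840×10^11 m.
Spreading L over a sphere of radius d: S = 3.93×10^25/(4π·1.84×10^11²) = 92.37 W m^-2.
The effective emission temperature is T_e = [S(1−α)/(4σ)]^¼ = 129.7 K.
Need (N+1)T_e⁴ ≥ T_s⁴, i.e. N+1 ≥ (190/129.7)⁴ = 4.604.
The minimum whole number is N = 4.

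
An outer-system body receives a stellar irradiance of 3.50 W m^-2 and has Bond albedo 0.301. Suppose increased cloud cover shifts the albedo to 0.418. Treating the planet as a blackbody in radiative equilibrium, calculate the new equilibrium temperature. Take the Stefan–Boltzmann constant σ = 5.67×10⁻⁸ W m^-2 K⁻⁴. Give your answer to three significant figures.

With the new albedo, S(1−α₂)/4 = 0.5093 W m^-2, so T₂ = 54.74 K.

54.7 kelvin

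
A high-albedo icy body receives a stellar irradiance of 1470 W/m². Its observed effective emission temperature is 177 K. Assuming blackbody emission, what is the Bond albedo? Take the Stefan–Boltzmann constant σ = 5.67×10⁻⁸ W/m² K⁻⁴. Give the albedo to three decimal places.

Rearranging the radiative balance, α = 1 − 4σT⁴/S.
4σT⁴ = 4·5.67×10⁻⁸·(177)⁴ = 222.6 W/m².
Hence α = 1 − 222.6/1470 = 0.8486.

0.849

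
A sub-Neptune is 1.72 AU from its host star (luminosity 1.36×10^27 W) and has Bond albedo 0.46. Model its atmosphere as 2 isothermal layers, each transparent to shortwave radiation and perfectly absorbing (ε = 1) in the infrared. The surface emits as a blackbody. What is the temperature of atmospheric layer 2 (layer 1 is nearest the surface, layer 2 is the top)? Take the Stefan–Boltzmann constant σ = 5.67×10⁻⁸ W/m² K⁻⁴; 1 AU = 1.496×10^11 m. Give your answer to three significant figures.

250 kelvin

d = 1.72 × 1.496×10^11 m = 2.573×10^11 m.
Flux at the orbit: S = L/(4πd²) = 1.36×10^27/(4π·(2.57×10^11)²) = 1635 W/m².
Top-of-atmosphere balance: σT_e⁴ = S(1−α)/4 = 220.7 W/m² → T_e = 249.8 K.
Each opaque layer satisfies 2T_j⁴ = T_{j−1}⁴ + T_{j+1}⁴, giving T_k⁴ = (N+1−k)T_e⁴.
T_2 = (1)^(1/4)·249.8 = 249.8 K.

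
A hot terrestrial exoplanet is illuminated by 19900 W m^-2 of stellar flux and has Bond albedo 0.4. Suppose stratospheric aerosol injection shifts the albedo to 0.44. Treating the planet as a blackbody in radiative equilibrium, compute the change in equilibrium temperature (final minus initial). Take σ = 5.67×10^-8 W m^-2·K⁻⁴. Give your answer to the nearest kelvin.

-8 K

With α = 0.4, T₁ = 479.0 K.
Final:   T₂ = [S(1−0.44)/(4σ)]^(1/4) = 470.8 K.
ΔT = T₂ − T₁ = -8.191 K.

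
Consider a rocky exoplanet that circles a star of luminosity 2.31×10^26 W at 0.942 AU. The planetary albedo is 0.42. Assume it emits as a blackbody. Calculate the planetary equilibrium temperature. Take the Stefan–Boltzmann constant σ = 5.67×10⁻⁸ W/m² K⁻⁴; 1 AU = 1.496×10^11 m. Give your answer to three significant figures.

d = 0.942 × 1.496×10^11 m = 1.409×10^11 m.
Flux at the orbit: S = L/(4πd²) = 2.31×10^26/(4π·(1.41×10^11)²) = 925.6 W/m².
Absorbed flux (global mean): S(1−α)/4 = 925.6·0.58/4 = 134.2 W/m².
Set σT⁴ = 134.2 → T = (134.2/σ)^(1/4) = 220.6 K.

221 K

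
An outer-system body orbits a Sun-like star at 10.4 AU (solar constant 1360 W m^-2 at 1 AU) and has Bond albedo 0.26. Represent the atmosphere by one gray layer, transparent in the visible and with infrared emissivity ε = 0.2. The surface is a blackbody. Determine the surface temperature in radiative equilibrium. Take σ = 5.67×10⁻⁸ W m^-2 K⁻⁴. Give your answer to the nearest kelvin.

82 K

Flux at the orbit: S = 1360/(10.4)² = 12.57 W m^-2.
The planet radiates to space at T_e = [S(1−α)/(4σ)]^(1/4) = 80.03 K.
The surface balance (absorbed SW + ε·downward IR = σT_s⁴) with T_a⁴ = T_s⁴/2 reduces to T_s = T_e·[2/(2−ε)]^¼ = 82.17 K.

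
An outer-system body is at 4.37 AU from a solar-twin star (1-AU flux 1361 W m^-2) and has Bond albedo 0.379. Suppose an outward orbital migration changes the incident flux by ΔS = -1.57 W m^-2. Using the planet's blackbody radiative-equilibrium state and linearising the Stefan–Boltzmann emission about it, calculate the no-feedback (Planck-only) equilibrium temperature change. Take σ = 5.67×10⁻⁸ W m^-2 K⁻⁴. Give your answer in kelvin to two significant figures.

Flux at the orbit: S = 1361/(4.37)² = 71.27 W m^-2.
Unperturbed T_e = [71.27·(1−0.379)/(4σ)]^¼ = 118.2 K.
ΔF = Δ[S(1−α)]/4 = (1−0.379)·-1.57/4 = -0.2437 W m^-2.
Planck response: λ_P = 4σT_e³ = 4·5.67×10⁻⁸·(118.2)³ = 0.3745 W m^-2/K.
ΔT₀ = ΔF/λ_P = -0.2437/0.3745 = -0.651 K.

-0.65 kelvin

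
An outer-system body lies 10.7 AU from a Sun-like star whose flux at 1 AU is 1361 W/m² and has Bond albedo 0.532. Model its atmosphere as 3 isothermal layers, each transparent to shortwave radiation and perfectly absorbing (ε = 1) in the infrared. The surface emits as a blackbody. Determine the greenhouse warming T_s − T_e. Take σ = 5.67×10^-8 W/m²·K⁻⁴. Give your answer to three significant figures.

29.2 kelvin

Flux at the orbit: S = 1361/(10.7)² = 11.89 W/m².
The effective emission temperature is T_e = [S(1−α)/(4σ)]^¼ = 70.38 K.
T_s = (N+1)^(1/4)·T_e = 99.53 K.
So the greenhouse effect raises the surface by 99.53 − 70.38 = 29.15 K.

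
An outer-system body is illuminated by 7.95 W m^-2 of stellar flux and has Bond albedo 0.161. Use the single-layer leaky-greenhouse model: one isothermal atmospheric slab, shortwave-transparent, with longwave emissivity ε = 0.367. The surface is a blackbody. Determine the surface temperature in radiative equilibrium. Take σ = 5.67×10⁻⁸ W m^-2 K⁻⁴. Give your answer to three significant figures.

At the top of the atmosphere, σT_e⁴ = S(1−α)/4 = 1.668 W m^-2, giving T_e = 73.64 K.
For a single slab of emissivity ε, T_s⁴ = 2T_e⁴/(2−ε); thus T_s = 73.64·(1.225)^(1/4) = 77.47 K.

77.5 K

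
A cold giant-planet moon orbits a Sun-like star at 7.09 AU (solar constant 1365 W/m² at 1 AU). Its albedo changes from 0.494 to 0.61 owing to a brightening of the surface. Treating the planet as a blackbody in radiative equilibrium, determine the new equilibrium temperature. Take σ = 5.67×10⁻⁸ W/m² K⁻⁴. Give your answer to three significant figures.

82.7 K

Flux at the orbit: S = 1365/(7.09)² = 27.15 W/m².
T₂ = [S(1−α₂)/(4σ)]^(1/4) = [27.15·0.39/(4σ)]^(1/4) = 82.66 K.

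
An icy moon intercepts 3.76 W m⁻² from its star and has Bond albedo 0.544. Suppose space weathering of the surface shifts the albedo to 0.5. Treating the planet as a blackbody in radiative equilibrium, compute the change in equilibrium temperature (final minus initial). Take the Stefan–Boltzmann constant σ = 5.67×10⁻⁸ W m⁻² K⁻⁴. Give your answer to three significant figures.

Before: T₁ = [3.760·0.456/(4σ)]^(1/4) = 52.44 K.
Final:   T₂ = [S(1−0.5)/(4σ)]^(1/4) = 53.66 K.
Change: 53.66 − 52.44 = 1.222 K.

1.22 kelvin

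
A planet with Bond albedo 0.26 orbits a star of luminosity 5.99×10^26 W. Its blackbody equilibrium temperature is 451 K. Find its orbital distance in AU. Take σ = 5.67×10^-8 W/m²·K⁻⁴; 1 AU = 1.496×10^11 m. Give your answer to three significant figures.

Energy balance gives S = 4σT⁴/(1−α) = 12680 W/m².
S = L/(4πd²) → d = √(L/4πS) = √(5.99×10^26/(4π·12680)) = 6.131×10^10 m = 0.4098 AU.

0.410 AU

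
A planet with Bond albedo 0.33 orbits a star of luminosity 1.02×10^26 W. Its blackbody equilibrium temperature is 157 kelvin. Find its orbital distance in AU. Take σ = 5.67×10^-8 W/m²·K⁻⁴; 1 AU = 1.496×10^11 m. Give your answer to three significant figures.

Required flux: S = 4σT⁴/(1−α) = 205.7 W/m².
From L = 4πd²S, d = √(1.02×10^26/(4π·205.7)) = 1.987×10^11 m = 1.328 AU.

1.33 AU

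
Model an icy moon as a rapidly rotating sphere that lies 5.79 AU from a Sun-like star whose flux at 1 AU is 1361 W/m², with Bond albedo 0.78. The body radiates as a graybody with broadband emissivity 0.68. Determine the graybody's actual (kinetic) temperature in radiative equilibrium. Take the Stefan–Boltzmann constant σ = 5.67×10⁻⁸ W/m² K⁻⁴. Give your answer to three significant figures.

87.2 K

By the inverse-square law, S = 1361/5.79² = 40.60 W/m².
The planet absorbs (1−α)S over its disc πR² and re-emits over 4πR², so the mean absorbed flux is (1−0.78)·40.60/4 = 2.233 W/m².
Radiative balance εσT⁴ = 2.233 gives T = [2.233/(0.68·σ)]^(1/4) = 87.24 K.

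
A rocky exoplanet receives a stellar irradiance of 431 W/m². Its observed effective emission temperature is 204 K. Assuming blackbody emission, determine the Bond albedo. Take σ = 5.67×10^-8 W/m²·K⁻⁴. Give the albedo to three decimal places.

0.089

Rearranging the radiative balance, α = 1 − 4σT⁴/S.
4σT⁴ = 4·5.67×10⁻⁸·(204)⁴ = 392.8 W/m².
1−α = 392.8/431.0 = 0.9114, so α = 0.0886.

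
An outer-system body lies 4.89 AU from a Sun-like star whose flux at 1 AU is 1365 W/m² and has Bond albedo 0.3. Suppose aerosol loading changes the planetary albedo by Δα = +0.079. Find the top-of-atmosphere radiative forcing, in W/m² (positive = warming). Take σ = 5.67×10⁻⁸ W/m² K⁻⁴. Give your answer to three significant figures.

-1.13 W/m²

Flux at the orbit: S = 1365/(4.89)² = 57.08 W/m².
ΔF = −(S/4)Δα = −(57.08/4)×(+0.079) = -1.127 W/m².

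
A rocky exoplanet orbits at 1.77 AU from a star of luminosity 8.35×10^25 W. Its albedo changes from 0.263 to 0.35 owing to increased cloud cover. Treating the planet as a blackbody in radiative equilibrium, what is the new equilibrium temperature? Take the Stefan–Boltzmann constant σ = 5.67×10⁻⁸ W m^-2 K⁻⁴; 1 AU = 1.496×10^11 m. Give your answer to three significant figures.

128 K

d = 1.77 × 1.496×10^11 m = 2.648×10^11 m.
S = L/(4πd²) = 94.77 W m^-2.
T₂ = [S(1−α₂)/(4σ)]^(1/4) = [94.77·0.65/(4σ)]^(1/4) = 128.4 K.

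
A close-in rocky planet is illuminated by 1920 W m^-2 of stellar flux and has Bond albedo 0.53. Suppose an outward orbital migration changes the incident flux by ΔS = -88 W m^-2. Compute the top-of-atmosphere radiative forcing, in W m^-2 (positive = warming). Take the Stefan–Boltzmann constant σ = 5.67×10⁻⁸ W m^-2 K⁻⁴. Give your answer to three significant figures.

ΔF = Δ[S(1−α)]/4 = (1−0.53)·-88/4 = -10.34 W m^-2.

-10.3 W m^-2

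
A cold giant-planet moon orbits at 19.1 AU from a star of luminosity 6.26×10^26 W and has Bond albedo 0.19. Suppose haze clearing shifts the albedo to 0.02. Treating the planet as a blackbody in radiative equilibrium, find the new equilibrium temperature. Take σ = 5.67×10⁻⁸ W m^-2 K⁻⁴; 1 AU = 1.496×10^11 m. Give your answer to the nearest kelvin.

72 kelvin

d = 19.1 × 1.496×10^11 m = 2.857×10^12 m.
S = L/(4πd²) = 6.101 W m^-2.
With the new albedo, S(1−α₂)/4 = 1.495 W m^-2, so T₂ = 71.66 K.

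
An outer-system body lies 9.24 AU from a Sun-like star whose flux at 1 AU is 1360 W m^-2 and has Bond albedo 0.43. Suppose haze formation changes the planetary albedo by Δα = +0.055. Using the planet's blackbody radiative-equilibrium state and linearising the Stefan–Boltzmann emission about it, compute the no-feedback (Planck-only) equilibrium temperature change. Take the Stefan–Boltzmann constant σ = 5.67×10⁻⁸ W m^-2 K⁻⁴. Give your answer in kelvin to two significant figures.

Flux at the orbit: S = 1360/(9.24)² = 15.93 W m^-2.
Unperturbed T_e = [15.93·(1−0.43)/(4σ)]^¼ = 79.54 K.
TOA radiative forcing: ΔF = −S·Δα/4 = −15.93·(+0.055)/4 = -0.2190 W m^-2.
Linearising σT⁴ gives d(σT⁴)/dT = 4σT_e³ = 0.1141 W m^-2 per K.
So ΔT₀ = -0.2190/0.1141 = -1.92 K.

-1.9 kelvin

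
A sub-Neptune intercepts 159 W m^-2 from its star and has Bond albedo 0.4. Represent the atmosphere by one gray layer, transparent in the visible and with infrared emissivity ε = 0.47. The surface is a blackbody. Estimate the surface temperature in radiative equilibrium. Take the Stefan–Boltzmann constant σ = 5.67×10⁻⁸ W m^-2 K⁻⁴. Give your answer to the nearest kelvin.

The planet radiates to space at T_e = [S(1−α)/(4σ)]^(1/4) = 143.2 K.
The surface balance (absorbed SW + ε·downward IR = σT_s⁴) with T_a⁴ = T_s⁴/2 reduces to T_s = T_e·[2/(2−ε)]^¼ = 153.1 K.

153 kelvin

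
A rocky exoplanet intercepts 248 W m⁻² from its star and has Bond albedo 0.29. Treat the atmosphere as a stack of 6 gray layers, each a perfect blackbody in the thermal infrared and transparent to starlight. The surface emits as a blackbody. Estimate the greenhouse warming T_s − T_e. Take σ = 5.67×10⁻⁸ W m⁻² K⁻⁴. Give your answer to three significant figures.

105 K

The effective emission temperature is T_e = [S(1−α)/(4σ)]^¼ = 166.9 K.
Surface: T_s = (7)^¼·T_e = 271.5 K.
Warming: T_s − T_e = 104.6 K.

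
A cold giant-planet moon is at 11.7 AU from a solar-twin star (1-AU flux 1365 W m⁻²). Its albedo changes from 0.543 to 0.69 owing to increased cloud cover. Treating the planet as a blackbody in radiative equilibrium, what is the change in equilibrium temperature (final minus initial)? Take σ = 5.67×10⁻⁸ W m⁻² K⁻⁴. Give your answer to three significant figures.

-6.19 kelvin

By the inverse-square law, S = 1365/11.7² = 9.972 W m⁻².
With α = 0.543, T₁ = 66.95 K.
Final:   T₂ = [S(1−0.69)/(4σ)]^(1/4) = 60.76 K.
ΔT = T₂ − T₁ = -6.191 K.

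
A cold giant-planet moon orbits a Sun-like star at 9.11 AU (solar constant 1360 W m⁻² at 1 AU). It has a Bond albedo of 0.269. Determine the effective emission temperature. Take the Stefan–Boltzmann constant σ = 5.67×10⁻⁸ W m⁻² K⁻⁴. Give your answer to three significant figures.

85.2 K

Irradiance scales as 1/d², so S = 1360 W m⁻² × (1/9.11)² = 16.39 W m⁻².
Absorbed flux (global mean): S(1−α)/4 = 16.39·0.731/4 = 2.995 W m⁻².
Balancing against σT⁴: T = (2.995/5.67×10⁻⁸)^(1/4) = 85.25 K.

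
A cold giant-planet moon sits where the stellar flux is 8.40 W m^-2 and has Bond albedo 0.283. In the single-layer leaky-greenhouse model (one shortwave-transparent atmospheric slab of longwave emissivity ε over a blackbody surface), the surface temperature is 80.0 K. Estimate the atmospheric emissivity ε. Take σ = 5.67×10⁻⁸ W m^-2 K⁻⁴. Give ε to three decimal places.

TOA balance gives T_e = 71.79 K.
T_s⁴ = T_e⁴·2/(2−ε) → ε = 2 − 2(T_e/T_s)⁴ = 2 − 2·(71.79/80.0)⁴ = 0.7033.

0.703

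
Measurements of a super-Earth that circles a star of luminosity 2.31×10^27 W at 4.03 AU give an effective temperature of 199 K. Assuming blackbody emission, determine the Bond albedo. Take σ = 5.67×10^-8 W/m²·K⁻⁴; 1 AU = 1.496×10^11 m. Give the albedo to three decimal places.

Orbital distance: d = 4.03 AU = 6.029×10^11 m.
Spreading L over a sphere of radius d: S = 2.31×10^27/(4π·6.03×10^11²) = 505.7 W/m².
From σT⁴ = S(1−α)/4 we invert for α: 1−α = 4σT⁴/S.
σT⁴ = 88.92 W/m², so 4σT⁴ = 355.7 W/m².
1−α = 355.7/505.7 = 0.7033, so α = 0.2967.

0.297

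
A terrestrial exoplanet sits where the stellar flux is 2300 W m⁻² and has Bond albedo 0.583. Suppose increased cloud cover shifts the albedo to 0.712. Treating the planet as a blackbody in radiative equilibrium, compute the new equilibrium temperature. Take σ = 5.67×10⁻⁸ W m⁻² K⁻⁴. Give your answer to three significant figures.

New equilibrium: T₂ = [(1−0.712)·2300/(4σ)]^(1/4) = 232.5 K.

232 K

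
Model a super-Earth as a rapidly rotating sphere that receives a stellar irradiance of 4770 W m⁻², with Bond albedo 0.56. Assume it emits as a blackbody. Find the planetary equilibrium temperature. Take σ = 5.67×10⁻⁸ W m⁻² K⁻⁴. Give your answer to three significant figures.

The planet absorbs (1−α)S over its disc πR² and re-emits over 4πR², so the mean absorbed flux is (1−0.56)·4770/4 = 524.7 W m⁻².
Balancing against σT⁴: T = (524.7/5.67×10⁻⁸)^(1/4) = 310.2 K.

310 kelvin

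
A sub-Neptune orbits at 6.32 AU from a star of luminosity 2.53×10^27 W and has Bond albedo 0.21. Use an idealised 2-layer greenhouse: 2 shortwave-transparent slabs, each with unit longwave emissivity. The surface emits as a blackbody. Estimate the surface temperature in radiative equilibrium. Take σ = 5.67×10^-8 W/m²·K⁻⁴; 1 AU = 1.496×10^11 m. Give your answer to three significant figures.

Orbital distance: d = 6.32 AU = 9.455×10^11 m.
Spreading L over a sphere of radius d: S = 2.53×10^27/(4π·9.45×10^11²) = 225.2 W/m².
OLR = S(1−α)/4 = 44.48 W/m²; the top layer radiates at T_e = 167.4 K.
Layer-by-layer balance gives σT_s⁴ = (N+1)σT_e⁴, so T_s = 3^¼·167.4 = 220.3 K.

220 kelvin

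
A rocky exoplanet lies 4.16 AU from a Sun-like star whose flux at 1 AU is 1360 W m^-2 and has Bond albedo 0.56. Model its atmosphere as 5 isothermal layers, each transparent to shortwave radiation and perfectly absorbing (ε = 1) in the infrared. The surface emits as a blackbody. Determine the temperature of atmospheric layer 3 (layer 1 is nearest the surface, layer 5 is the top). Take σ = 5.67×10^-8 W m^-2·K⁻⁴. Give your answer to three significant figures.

146 K

By the inverse-square law, S = 1360/4.16² = 78.59 W m^-2.
The effective emission temperature is T_e = [S(1−α)/(4σ)]^¼ = 111.1 K.
The net upward flux σT_e⁴ is constant between every pair of levels, so T_k⁴ = (N+1−k)T_e⁴.
With k = 3: T_3 = (5+1−3)^¼·111.1 K = 146.2 K.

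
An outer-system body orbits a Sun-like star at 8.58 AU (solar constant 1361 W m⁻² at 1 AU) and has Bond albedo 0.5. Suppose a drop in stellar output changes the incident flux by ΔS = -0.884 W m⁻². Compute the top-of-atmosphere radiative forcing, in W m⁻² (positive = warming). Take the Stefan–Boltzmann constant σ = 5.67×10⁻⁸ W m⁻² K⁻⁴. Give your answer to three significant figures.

-0.111 W m⁻²

Irradiance scales as 1/d², so S = 1361 W m⁻² × (1/8.58)² = 18.49 W m⁻².
ΔF = Δ[S(1−α)]/4 = (1−0.5)·-0.884/4 = -0.1105 W m⁻².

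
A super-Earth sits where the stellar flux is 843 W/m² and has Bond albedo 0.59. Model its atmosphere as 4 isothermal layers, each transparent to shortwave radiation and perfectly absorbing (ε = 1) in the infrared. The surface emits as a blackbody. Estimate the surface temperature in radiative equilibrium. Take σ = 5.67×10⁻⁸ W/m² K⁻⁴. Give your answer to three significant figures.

295 K

Top-of-atmosphere balance: σT_e⁴ = S(1−α)/4 = 86.41 W/m² → T_e = 197.6 K.
With N = 4 opaque layers, T_s = (N+1)^(1/4)·T_e = 5^(1/4)·197.6 = 295.5 K.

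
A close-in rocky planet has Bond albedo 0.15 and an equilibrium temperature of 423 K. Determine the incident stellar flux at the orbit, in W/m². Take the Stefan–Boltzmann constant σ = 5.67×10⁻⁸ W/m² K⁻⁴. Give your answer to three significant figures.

8540 W/m²

Invert the energy balance for S: S = 4σT⁴/(1−α).
σT⁴ = 5.67×10⁻⁸·(423)⁴ = 1815 W/m².
S = 4·1815/0.85 = 8543 W/m².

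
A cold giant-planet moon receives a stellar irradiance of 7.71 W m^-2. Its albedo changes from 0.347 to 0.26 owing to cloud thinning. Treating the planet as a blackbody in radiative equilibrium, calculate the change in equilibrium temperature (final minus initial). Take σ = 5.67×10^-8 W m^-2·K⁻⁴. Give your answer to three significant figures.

Initial: T₁ = [S(1−0.347)/(4σ)]^(1/4) = 68.64 K.
With α = 0.26, T₂ = 70.82 K.
Change: 70.82 − 68.64 = 2.180 K.

2.18 K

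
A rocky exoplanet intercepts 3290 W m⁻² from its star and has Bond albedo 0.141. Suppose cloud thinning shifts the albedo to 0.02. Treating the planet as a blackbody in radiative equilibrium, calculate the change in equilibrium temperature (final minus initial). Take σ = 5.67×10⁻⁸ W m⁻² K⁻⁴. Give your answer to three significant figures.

Initial: T₁ = [S(1−0.141)/(4σ)]^(1/4) = 334.1 K.
Final:   T₂ = [S(1−0.02)/(4σ)]^(1/4) = 345.3 K.
ΔT = T₂ − T₁ = 11.19 K.

11.2 K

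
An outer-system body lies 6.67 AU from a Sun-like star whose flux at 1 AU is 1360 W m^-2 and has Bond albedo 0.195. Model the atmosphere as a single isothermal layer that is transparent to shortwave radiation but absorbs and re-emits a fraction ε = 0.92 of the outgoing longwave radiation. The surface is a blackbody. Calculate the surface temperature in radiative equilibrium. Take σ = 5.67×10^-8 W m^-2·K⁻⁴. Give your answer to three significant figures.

By the inverse-square law, S = 1360/6.67² = 30.57 W m^-2.
Effective emission temperature (TOA balance): σT_e⁴ = S(1−α)/4 = 6.152 W m^-2 → T_e = 102.1 K.
The surface balance (absorbed SW + ε·downward IR = σT_s⁴) with T_a⁴ = T_s⁴/2 reduces to T_s = T_e·[2/(2−ε)]^¼ = 119.1 K.

119 K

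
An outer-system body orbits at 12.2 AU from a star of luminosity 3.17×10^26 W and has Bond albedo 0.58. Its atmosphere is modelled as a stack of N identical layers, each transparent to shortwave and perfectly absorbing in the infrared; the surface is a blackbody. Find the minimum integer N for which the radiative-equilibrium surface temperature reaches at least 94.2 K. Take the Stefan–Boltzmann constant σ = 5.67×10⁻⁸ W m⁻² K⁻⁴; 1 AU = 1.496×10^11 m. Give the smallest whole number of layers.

d = 12.2 × 1.496×10^11 m = 1.825×10^12 m.
Spreading L over a sphere of radius d: S = 3.17×10^26/(4π·1.83×10^12²) = 7.573 W m⁻².
OLR = S(1−α)/4 = 0.7952 W m⁻²; the top layer radiates at T_e = 61.20 K.
Since T_s⁴ = (N+1)T_e⁴, we need N ≥ (T_s/T_e)⁴ − 1 = 4.615.
So N ≥ 4.615; the smallest integer is N = 5.

5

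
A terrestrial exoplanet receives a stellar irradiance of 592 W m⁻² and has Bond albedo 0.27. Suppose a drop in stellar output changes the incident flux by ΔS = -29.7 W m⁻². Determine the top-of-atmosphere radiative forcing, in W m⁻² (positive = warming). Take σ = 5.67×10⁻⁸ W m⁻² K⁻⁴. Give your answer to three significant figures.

-5.42 W m⁻²

Only a fraction (1−α) is absorbed and it's spread over 4πR², so ΔF = (1−α)ΔS/4 = -5.420 W m⁻².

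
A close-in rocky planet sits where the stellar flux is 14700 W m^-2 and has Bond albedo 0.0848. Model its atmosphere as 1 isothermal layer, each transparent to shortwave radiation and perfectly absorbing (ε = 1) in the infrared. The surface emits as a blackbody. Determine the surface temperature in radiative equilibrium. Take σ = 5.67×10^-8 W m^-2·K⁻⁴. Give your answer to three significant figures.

OLR = S(1−α)/4 = 3363 W m^-2; the top layer radiates at T_e = 493.5 K.
With N = 1 opaque layers, T_s = (N+1)^(1/4)·T_e = 2^(1/4)·493.5 = 586.9 K.

587 K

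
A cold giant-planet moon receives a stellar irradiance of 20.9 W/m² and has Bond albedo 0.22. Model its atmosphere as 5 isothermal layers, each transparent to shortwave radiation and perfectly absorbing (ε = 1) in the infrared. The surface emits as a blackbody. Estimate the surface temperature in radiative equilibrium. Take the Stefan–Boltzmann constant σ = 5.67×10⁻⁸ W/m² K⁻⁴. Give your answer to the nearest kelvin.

144 K

OLR = S(1−α)/4 = 4.075 W/m²; the top layer radiates at T_e = 92.08 K.
With N = 5 opaque layers, T_s = (N+1)^(1/4)·T_e = 6^(1/4)·92.08 = 144.1 K.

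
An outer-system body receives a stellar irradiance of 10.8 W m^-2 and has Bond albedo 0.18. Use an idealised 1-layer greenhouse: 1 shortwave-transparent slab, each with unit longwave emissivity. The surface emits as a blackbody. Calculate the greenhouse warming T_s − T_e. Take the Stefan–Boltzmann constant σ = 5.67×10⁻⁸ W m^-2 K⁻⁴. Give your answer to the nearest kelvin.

Top-of-atmosphere balance: σT_e⁴ = S(1−α)/4 = 2.214 W m^-2 → T_e = 79.05 K.
T_s = (N+1)^(1/4)·T_e = 94.01 K.
Warming: T_s − T_e = 14.96 K.

15 kelvin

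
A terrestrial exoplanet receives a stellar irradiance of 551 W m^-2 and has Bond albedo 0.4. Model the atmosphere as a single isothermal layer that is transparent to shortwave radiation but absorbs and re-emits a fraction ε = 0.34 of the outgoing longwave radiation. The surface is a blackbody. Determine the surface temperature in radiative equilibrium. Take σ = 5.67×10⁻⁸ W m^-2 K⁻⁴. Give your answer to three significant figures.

At the top of the atmosphere, σT_e⁴ = S(1−α)/4 = 82.65 W m^-2, giving T_e = 195.4 K.
The surface balance (absorbed SW + ε·downward IR = σT_s⁴) with T_a⁴ = T_s⁴/2 reduces to T_s = T_e·[2/(2−ε)]^¼ = 204.7 K.

205 kelvin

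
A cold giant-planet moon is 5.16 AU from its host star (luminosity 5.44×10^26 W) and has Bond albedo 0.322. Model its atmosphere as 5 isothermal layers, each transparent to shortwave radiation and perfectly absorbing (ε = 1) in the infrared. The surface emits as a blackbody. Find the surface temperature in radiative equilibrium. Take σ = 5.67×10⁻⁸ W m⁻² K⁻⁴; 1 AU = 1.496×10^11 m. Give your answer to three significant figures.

190 K

Orbital distance: d = 5.16 AU = 7.719×10^11 m.
Spreading L over a sphere of radius d: S = 5.44×10^26/(4π·7.72×10^11²) = 72.65 W m⁻².
Top-of-atmosphere balance: σT_e⁴ = S(1−α)/4 = 12.31 W m⁻² → T_e = 121.4 K.
Layer-by-layer balance gives σT_s⁴ = (N+1)σT_e⁴, so T_s = 6^¼·121.4 = 190.0 K.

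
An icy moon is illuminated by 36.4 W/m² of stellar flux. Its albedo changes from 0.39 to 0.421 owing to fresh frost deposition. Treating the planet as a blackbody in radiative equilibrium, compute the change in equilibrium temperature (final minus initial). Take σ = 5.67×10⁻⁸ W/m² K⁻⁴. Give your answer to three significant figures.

-1.29 K

Initial: T₁ = [S(1−0.39)/(4σ)]^(1/4) = 99.47 K.
After:  T₂ = [36.40·0.579/(4σ)]^(1/4) = 98.18 K.
Change: 98.18 − 99.47 = -1.289 K.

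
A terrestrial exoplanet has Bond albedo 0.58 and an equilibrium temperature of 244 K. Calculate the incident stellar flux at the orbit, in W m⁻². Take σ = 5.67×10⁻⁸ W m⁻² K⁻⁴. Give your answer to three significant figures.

1910 W m⁻²

Invert the energy balance for S: S = 4σT⁴/(1−α).
The emitted flux is σT⁴ = 201.0 W m⁻².
So S = 4×201.0/(1−0.58) = 1914 W m⁻².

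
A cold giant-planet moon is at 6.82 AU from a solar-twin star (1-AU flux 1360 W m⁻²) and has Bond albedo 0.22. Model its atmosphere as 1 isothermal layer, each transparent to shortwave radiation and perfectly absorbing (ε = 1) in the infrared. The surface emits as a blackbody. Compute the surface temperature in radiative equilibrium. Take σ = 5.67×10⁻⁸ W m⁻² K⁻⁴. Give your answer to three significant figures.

119 K

Irradiance scales as 1/d², so S = 1360 W m⁻² × (1/6.82)² = 29.24 W m⁻².
OLR = S(1−α)/4 = 5.702 W m⁻²; the top layer radiates at T_e = 100.1 K.
With N = 1 opaque layers, T_s = (N+1)^(1/4)·T_e = 2^(1/4)·100.1 = 119.1 K.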